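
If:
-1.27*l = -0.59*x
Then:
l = 0.464566929133858*x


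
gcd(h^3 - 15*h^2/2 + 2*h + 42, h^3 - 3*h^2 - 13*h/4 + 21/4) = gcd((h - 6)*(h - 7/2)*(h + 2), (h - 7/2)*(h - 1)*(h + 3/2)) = h - 7/2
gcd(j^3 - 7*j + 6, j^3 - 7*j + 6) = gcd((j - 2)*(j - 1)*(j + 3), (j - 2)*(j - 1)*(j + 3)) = j^3 - 7*j + 6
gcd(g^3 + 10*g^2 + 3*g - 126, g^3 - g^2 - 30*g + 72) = g^2 + 3*g - 18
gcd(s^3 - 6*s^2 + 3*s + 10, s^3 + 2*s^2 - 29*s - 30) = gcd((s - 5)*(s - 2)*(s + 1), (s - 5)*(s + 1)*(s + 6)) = s^2 - 4*s - 5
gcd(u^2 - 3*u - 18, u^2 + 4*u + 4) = 1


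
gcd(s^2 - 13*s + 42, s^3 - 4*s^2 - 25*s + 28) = s - 7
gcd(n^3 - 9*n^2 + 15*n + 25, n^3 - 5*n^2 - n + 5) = n^2 - 4*n - 5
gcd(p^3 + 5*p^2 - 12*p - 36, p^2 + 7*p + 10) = p + 2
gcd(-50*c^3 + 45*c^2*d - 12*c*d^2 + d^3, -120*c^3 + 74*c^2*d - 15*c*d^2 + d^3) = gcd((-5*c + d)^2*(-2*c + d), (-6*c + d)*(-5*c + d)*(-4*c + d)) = 5*c - d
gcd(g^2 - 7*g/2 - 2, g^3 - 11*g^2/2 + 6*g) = g - 4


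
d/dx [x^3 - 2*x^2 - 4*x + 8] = 3*x^2 - 4*x - 4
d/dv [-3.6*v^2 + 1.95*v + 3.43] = 1.95 - 7.2*v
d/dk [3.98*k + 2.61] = 3.98000000000000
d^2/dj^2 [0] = 0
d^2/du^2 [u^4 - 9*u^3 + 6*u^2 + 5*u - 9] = 12*u^2 - 54*u + 12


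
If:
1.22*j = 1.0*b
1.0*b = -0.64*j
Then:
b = 0.00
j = 0.00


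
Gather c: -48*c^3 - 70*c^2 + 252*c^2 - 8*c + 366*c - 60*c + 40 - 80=-48*c^3 + 182*c^2 + 298*c - 40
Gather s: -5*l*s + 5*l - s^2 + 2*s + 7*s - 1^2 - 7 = 5*l - s^2 + s*(9 - 5*l) - 8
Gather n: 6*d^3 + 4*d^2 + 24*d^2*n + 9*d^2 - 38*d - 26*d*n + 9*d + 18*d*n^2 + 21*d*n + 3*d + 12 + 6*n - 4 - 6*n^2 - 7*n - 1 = 6*d^3 + 13*d^2 - 26*d + n^2*(18*d - 6) + n*(24*d^2 - 5*d - 1) + 7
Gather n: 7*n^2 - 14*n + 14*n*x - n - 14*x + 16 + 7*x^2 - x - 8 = 7*n^2 + n*(14*x - 15) + 7*x^2 - 15*x + 8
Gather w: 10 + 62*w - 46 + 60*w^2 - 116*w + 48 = 60*w^2 - 54*w + 12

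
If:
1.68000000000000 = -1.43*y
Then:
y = -1.17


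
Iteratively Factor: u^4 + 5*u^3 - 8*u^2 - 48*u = (u - 3)*(u^3 + 8*u^2 + 16*u) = (u - 3)*(u + 4)*(u^2 + 4*u) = u*(u - 3)*(u + 4)*(u + 4)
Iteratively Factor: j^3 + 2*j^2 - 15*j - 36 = (j + 3)*(j^2 - j - 12) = (j - 4)*(j + 3)*(j + 3)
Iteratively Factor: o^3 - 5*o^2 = (o)*(o^2 - 5*o) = o^2*(o - 5)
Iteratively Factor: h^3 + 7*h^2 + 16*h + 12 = (h + 3)*(h^2 + 4*h + 4) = (h + 2)*(h + 3)*(h + 2)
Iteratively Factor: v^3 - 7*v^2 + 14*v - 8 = (v - 1)*(v^2 - 6*v + 8) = (v - 2)*(v - 1)*(v - 4)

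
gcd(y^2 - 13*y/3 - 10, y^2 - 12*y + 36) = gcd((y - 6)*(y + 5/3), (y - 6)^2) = y - 6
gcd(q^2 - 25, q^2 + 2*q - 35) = q - 5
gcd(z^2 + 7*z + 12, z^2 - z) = 1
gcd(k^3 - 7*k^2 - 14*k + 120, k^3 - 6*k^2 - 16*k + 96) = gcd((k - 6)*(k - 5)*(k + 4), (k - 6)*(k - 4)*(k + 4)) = k^2 - 2*k - 24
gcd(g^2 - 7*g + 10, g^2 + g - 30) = g - 5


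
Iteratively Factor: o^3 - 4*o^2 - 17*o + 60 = (o - 5)*(o^2 + o - 12) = (o - 5)*(o - 3)*(o + 4)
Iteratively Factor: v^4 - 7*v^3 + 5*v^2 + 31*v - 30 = (v - 5)*(v^3 - 2*v^2 - 5*v + 6) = (v - 5)*(v - 1)*(v^2 - v - 6) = (v - 5)*(v - 1)*(v + 2)*(v - 3)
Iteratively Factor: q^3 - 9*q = (q + 3)*(q^2 - 3*q) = (q - 3)*(q + 3)*(q)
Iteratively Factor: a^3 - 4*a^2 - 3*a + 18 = (a - 3)*(a^2 - a - 6) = (a - 3)*(a + 2)*(a - 3)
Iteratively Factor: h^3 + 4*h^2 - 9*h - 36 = (h - 3)*(h^2 + 7*h + 12) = (h - 3)*(h + 3)*(h + 4)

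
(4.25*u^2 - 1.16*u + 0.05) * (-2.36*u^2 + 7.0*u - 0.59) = -10.03*u^4 + 32.4876*u^3 - 10.7455*u^2 + 1.0344*u - 0.0295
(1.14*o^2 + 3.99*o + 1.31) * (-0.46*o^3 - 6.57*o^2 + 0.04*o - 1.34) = -0.5244*o^5 - 9.3252*o^4 - 26.7713*o^3 - 9.9747*o^2 - 5.2942*o - 1.7554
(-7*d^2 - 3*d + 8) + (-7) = -7*d^2 - 3*d + 1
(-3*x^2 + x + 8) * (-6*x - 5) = 18*x^3 + 9*x^2 - 53*x - 40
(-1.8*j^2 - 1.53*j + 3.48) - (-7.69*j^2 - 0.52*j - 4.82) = 5.89*j^2 - 1.01*j + 8.3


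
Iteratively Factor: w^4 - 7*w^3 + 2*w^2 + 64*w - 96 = (w - 4)*(w^3 - 3*w^2 - 10*w + 24) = (w - 4)*(w + 3)*(w^2 - 6*w + 8) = (w - 4)^2*(w + 3)*(w - 2)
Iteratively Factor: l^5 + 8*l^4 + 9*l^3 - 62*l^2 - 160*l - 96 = (l - 3)*(l^4 + 11*l^3 + 42*l^2 + 64*l + 32) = (l - 3)*(l + 1)*(l^3 + 10*l^2 + 32*l + 32) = (l - 3)*(l + 1)*(l + 4)*(l^2 + 6*l + 8) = (l - 3)*(l + 1)*(l + 4)^2*(l + 2)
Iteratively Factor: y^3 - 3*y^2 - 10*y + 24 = (y - 4)*(y^2 + y - 6) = (y - 4)*(y + 3)*(y - 2)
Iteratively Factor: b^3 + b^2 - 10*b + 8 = (b - 2)*(b^2 + 3*b - 4) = (b - 2)*(b - 1)*(b + 4)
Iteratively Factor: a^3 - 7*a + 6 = (a - 1)*(a^2 + a - 6) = (a - 1)*(a + 3)*(a - 2)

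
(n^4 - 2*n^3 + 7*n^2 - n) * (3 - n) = -n^5 + 5*n^4 - 13*n^3 + 22*n^2 - 3*n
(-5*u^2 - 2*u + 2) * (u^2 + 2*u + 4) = -5*u^4 - 12*u^3 - 22*u^2 - 4*u + 8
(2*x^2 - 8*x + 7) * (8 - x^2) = -2*x^4 + 8*x^3 + 9*x^2 - 64*x + 56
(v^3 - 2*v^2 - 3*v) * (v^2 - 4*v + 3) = v^5 - 6*v^4 + 8*v^3 + 6*v^2 - 9*v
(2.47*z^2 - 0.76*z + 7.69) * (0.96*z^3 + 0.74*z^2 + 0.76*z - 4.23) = 2.3712*z^5 + 1.0982*z^4 + 8.6972*z^3 - 5.3351*z^2 + 9.0592*z - 32.5287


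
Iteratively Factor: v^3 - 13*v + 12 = (v - 3)*(v^2 + 3*v - 4) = (v - 3)*(v + 4)*(v - 1)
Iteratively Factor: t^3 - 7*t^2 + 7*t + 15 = (t + 1)*(t^2 - 8*t + 15) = (t - 5)*(t + 1)*(t - 3)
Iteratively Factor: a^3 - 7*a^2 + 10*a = (a - 2)*(a^2 - 5*a) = (a - 5)*(a - 2)*(a)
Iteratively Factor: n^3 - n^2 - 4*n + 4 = (n + 2)*(n^2 - 3*n + 2) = (n - 1)*(n + 2)*(n - 2)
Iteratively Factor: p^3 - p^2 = (p)*(p^2 - p) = p*(p - 1)*(p)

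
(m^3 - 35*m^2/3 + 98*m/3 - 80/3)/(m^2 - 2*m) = m - 29/3 + 40/(3*m)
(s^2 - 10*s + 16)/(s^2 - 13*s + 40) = (s - 2)/(s - 5)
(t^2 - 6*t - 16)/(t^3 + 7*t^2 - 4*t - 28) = (t - 8)/(t^2 + 5*t - 14)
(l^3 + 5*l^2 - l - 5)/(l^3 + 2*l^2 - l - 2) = (l + 5)/(l + 2)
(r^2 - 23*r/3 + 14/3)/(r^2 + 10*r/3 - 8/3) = (r - 7)/(r + 4)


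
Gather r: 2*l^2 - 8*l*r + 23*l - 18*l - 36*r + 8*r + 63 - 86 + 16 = 2*l^2 + 5*l + r*(-8*l - 28) - 7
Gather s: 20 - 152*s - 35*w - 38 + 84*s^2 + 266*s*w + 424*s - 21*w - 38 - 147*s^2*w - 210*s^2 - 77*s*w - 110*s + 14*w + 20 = s^2*(-147*w - 126) + s*(189*w + 162) - 42*w - 36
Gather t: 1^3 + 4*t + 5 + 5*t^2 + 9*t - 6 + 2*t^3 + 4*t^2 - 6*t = 2*t^3 + 9*t^2 + 7*t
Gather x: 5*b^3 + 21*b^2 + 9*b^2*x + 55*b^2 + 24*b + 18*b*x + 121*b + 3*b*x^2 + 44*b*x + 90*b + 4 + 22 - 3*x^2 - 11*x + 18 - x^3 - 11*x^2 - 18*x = 5*b^3 + 76*b^2 + 235*b - x^3 + x^2*(3*b - 14) + x*(9*b^2 + 62*b - 29) + 44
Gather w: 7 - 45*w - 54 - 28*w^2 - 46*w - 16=-28*w^2 - 91*w - 63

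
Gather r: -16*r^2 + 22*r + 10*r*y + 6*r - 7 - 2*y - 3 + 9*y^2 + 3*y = -16*r^2 + r*(10*y + 28) + 9*y^2 + y - 10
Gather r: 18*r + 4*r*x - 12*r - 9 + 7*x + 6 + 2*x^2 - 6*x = r*(4*x + 6) + 2*x^2 + x - 3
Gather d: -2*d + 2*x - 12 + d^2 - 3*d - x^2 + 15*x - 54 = d^2 - 5*d - x^2 + 17*x - 66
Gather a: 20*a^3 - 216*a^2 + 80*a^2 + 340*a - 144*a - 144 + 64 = 20*a^3 - 136*a^2 + 196*a - 80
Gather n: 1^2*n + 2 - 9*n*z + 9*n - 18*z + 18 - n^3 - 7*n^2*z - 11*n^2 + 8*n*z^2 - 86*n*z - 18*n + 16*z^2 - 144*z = -n^3 + n^2*(-7*z - 11) + n*(8*z^2 - 95*z - 8) + 16*z^2 - 162*z + 20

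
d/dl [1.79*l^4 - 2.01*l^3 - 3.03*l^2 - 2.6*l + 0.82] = 7.16*l^3 - 6.03*l^2 - 6.06*l - 2.6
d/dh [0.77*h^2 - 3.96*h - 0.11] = 1.54*h - 3.96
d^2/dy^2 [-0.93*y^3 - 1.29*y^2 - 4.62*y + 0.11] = -5.58*y - 2.58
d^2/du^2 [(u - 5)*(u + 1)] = 2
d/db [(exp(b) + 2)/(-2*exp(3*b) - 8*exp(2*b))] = (exp(2*b) + 5*exp(b) + 8)*exp(-2*b)/(exp(2*b) + 8*exp(b) + 16)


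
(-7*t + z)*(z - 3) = -7*t*z + 21*t + z^2 - 3*z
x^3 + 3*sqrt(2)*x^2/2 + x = x*(x + sqrt(2)/2)*(x + sqrt(2))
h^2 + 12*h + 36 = (h + 6)^2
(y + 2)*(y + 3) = y^2 + 5*y + 6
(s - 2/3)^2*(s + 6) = s^3 + 14*s^2/3 - 68*s/9 + 8/3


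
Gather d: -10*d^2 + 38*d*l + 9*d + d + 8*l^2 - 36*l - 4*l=-10*d^2 + d*(38*l + 10) + 8*l^2 - 40*l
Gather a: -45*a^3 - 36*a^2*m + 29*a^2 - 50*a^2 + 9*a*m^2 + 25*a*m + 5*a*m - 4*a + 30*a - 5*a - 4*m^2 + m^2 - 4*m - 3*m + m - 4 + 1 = -45*a^3 + a^2*(-36*m - 21) + a*(9*m^2 + 30*m + 21) - 3*m^2 - 6*m - 3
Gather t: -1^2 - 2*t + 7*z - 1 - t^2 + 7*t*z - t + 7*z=-t^2 + t*(7*z - 3) + 14*z - 2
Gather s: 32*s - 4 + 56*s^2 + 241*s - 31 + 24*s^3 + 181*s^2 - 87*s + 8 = 24*s^3 + 237*s^2 + 186*s - 27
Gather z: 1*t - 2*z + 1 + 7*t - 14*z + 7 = 8*t - 16*z + 8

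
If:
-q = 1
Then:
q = -1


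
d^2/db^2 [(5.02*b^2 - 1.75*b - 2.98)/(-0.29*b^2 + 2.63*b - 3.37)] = (4.44089209850063e-16*b^4 - 7.36315799999999*b^3 + 30.939984*b^2 - 23.898726*b - 47.60241)/(0.024389*b^6 - 0.663549*b^5 + 6.867954*b^4 - 33.613241*b^3 + 79.810362*b^2 - 89.605941*b + 38.272753)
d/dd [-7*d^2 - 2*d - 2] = -14*d - 2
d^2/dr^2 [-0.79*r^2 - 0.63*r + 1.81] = -1.58000000000000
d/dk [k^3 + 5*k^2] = k*(3*k + 10)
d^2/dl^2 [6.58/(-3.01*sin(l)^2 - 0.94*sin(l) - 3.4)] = (238.461832*sin(l)^4 + 55.852356*sin(l)^3 - 621.23754*sin(l)^2 - 132.734392*sin(l) + 123.051264)/(3.01*sin(l)^2 + 0.94*sin(l) + 3.4)^3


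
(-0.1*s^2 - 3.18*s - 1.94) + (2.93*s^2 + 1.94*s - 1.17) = 2.83*s^2 - 1.24*s - 3.11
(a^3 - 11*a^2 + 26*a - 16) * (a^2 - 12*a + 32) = a^5 - 23*a^4 + 190*a^3 - 680*a^2 + 1024*a - 512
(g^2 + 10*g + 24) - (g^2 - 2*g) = 12*g + 24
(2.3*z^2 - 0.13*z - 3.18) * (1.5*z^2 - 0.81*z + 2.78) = 3.45*z^4 - 2.058*z^3 + 1.7293*z^2 + 2.2144*z - 8.8404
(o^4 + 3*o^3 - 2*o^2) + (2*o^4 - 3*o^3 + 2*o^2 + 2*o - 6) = 3*o^4 + 2*o - 6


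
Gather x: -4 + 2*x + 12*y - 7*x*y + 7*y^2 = x*(2 - 7*y) + 7*y^2 + 12*y - 4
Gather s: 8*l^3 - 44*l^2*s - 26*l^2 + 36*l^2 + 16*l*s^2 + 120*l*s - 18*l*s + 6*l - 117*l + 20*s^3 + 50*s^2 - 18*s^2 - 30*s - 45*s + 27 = 8*l^3 + 10*l^2 - 111*l + 20*s^3 + s^2*(16*l + 32) + s*(-44*l^2 + 102*l - 75) + 27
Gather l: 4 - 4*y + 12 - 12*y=16 - 16*y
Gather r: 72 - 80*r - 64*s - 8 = -80*r - 64*s + 64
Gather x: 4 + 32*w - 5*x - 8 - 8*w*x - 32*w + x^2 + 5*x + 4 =-8*w*x + x^2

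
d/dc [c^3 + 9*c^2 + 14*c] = 3*c^2 + 18*c + 14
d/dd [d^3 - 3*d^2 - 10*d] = 3*d^2 - 6*d - 10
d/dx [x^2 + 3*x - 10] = 2*x + 3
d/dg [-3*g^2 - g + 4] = -6*g - 1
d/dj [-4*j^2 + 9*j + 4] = 9 - 8*j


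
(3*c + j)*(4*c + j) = 12*c^2 + 7*c*j + j^2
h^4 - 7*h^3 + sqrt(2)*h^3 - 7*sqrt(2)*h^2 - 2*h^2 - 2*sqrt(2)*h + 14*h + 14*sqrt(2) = (h - 7)*(h - sqrt(2))*(h + sqrt(2))^2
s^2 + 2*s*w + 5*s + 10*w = (s + 5)*(s + 2*w)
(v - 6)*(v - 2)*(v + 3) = v^3 - 5*v^2 - 12*v + 36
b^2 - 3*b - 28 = (b - 7)*(b + 4)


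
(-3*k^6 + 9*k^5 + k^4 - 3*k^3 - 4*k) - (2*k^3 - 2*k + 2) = -3*k^6 + 9*k^5 + k^4 - 5*k^3 - 2*k - 2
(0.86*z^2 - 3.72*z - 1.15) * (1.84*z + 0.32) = 1.5824*z^3 - 6.5696*z^2 - 3.3064*z - 0.368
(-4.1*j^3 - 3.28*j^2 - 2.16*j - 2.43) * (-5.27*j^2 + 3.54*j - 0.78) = 21.607*j^5 + 2.7716*j^4 + 2.97*j^3 + 7.7181*j^2 - 6.9174*j + 1.8954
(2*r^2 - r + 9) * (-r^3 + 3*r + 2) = -2*r^5 + r^4 - 3*r^3 + r^2 + 25*r + 18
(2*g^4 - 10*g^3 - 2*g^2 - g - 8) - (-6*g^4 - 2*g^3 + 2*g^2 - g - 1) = 8*g^4 - 8*g^3 - 4*g^2 - 7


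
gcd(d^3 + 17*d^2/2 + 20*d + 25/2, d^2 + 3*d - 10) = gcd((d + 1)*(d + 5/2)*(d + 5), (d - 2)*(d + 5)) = d + 5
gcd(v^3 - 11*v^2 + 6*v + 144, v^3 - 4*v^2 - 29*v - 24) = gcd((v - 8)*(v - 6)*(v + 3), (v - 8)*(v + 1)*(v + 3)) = v^2 - 5*v - 24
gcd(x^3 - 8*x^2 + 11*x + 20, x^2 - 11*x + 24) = 1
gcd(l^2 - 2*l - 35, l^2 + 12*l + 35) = l + 5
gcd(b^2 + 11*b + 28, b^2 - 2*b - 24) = b + 4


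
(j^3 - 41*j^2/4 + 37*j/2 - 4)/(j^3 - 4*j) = (j^2 - 33*j/4 + 2)/(j*(j + 2))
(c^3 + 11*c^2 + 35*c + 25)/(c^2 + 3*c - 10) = (c^2 + 6*c + 5)/(c - 2)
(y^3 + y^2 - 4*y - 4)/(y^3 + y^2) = 1 - 4/y^2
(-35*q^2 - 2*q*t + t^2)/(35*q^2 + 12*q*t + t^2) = (-7*q + t)/(7*q + t)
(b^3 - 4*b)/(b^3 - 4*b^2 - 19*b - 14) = b*(b - 2)/(b^2 - 6*b - 7)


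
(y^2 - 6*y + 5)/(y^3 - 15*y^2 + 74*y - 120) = (y - 1)/(y^2 - 10*y + 24)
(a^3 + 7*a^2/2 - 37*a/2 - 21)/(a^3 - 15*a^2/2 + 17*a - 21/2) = (a^2 + 7*a + 6)/(a^2 - 4*a + 3)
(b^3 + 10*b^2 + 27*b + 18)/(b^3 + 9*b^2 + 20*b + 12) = (b + 3)/(b + 2)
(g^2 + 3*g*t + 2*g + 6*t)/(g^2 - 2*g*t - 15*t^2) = (-g - 2)/(-g + 5*t)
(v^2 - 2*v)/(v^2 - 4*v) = (v - 2)/(v - 4)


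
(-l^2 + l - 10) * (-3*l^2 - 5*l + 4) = 3*l^4 + 2*l^3 + 21*l^2 + 54*l - 40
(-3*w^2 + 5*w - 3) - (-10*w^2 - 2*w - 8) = 7*w^2 + 7*w + 5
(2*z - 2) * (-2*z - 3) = -4*z^2 - 2*z + 6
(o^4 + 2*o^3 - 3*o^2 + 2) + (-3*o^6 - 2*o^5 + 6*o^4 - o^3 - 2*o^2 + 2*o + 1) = -3*o^6 - 2*o^5 + 7*o^4 + o^3 - 5*o^2 + 2*o + 3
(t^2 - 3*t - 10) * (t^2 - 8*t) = t^4 - 11*t^3 + 14*t^2 + 80*t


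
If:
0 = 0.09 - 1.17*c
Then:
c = 0.08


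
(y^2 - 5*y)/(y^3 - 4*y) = (y - 5)/(y^2 - 4)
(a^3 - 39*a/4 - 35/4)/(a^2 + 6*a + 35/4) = (2*a^2 - 5*a - 7)/(2*a + 7)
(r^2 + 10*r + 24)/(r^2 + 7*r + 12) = (r + 6)/(r + 3)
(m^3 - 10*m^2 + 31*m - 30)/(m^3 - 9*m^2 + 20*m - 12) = (m^2 - 8*m + 15)/(m^2 - 7*m + 6)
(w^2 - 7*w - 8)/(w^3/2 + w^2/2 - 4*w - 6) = 2*(w^2 - 7*w - 8)/(w^3 + w^2 - 8*w - 12)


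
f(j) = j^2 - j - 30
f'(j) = 2*j - 1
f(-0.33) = -29.56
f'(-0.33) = -1.66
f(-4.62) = -4.04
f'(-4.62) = -10.24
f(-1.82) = -24.87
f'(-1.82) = -4.64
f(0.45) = -30.25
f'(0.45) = -0.10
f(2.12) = -27.63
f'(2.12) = 3.24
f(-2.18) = -23.07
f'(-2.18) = -5.36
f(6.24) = 2.70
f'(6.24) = 11.48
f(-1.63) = -25.71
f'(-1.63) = -4.26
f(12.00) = 102.00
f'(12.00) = 23.00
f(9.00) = 42.00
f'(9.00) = 17.00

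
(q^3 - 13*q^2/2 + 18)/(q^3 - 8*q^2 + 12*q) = (q + 3/2)/q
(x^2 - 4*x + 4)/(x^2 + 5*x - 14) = (x - 2)/(x + 7)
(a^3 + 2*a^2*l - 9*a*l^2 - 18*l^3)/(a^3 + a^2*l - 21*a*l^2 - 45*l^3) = (a^2 - a*l - 6*l^2)/(a^2 - 2*a*l - 15*l^2)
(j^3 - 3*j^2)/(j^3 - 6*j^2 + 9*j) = j/(j - 3)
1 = 1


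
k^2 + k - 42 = (k - 6)*(k + 7)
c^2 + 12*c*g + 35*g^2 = (c + 5*g)*(c + 7*g)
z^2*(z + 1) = z^3 + z^2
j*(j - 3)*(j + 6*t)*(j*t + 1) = j^4*t + 6*j^3*t^2 - 3*j^3*t + j^3 - 18*j^2*t^2 + 6*j^2*t - 3*j^2 - 18*j*t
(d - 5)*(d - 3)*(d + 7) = d^3 - d^2 - 41*d + 105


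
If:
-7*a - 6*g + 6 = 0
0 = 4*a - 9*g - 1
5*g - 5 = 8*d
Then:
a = 20/29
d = -175/348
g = 17/87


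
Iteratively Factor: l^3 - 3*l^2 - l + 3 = (l + 1)*(l^2 - 4*l + 3) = (l - 1)*(l + 1)*(l - 3)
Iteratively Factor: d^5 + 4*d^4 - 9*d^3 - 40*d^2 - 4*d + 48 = (d + 2)*(d^4 + 2*d^3 - 13*d^2 - 14*d + 24) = (d - 3)*(d + 2)*(d^3 + 5*d^2 + 2*d - 8) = (d - 3)*(d + 2)^2*(d^2 + 3*d - 4) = (d - 3)*(d + 2)^2*(d + 4)*(d - 1)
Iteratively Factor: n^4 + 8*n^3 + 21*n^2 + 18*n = (n + 3)*(n^3 + 5*n^2 + 6*n) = (n + 2)*(n + 3)*(n^2 + 3*n) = (n + 2)*(n + 3)^2*(n)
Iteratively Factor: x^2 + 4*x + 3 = (x + 1)*(x + 3)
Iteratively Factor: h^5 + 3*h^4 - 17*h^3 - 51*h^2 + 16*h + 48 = (h + 3)*(h^4 - 17*h^2 + 16) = (h + 1)*(h + 3)*(h^3 - h^2 - 16*h + 16) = (h + 1)*(h + 3)*(h + 4)*(h^2 - 5*h + 4) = (h - 1)*(h + 1)*(h + 3)*(h + 4)*(h - 4)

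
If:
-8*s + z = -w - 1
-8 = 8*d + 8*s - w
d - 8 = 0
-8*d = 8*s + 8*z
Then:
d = 8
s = 65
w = 592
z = -73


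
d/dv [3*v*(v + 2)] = 6*v + 6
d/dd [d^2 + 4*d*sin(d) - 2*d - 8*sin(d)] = 4*d*cos(d) + 2*d + 4*sin(d) - 8*cos(d) - 2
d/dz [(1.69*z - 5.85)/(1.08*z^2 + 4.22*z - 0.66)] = (-1.8252*z^2 + 12.636*z + 23.5716)/(1.1664*z^4 + 9.1152*z^3 + 16.3828*z^2 - 5.5704*z + 0.4356)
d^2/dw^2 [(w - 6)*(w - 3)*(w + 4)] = 6*w - 10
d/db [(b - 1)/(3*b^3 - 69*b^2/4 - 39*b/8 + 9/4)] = 8*(-16*b^3 + 70*b^2 - 92*b - 7)/(3*(64*b^6 - 736*b^5 + 1908*b^4 + 1292*b^3 - 383*b^2 - 156*b + 36))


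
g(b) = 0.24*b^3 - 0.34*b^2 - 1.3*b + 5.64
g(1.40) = 3.81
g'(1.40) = -0.84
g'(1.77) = -0.25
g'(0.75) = -1.40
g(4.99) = 20.51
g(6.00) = 37.44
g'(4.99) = 13.23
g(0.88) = 4.40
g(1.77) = 3.60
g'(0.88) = -1.34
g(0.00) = 5.64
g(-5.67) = -41.67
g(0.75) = 4.58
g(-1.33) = 6.20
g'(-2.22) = 3.76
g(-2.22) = 4.22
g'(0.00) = -1.30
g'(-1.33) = 0.88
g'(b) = 0.72*b^2 - 0.68*b - 1.3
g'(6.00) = 20.54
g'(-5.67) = 25.70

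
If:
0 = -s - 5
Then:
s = -5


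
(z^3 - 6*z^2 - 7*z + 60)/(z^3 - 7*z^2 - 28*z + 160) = (z^2 - 2*z - 15)/(z^2 - 3*z - 40)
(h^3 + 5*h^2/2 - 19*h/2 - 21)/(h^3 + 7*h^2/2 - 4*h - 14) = (h - 3)/(h - 2)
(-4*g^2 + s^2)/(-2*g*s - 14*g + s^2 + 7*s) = (2*g + s)/(s + 7)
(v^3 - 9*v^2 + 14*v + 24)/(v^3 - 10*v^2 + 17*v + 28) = (v - 6)/(v - 7)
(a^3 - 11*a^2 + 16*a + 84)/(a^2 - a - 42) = (a^2 - 4*a - 12)/(a + 6)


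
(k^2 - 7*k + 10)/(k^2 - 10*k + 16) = (k - 5)/(k - 8)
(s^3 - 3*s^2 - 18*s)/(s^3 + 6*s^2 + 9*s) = (s - 6)/(s + 3)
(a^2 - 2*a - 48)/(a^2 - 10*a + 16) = (a + 6)/(a - 2)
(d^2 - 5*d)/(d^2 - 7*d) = (d - 5)/(d - 7)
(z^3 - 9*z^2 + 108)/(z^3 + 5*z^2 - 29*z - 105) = (z^2 - 12*z + 36)/(z^2 + 2*z - 35)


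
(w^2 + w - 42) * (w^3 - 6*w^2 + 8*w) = w^5 - 5*w^4 - 40*w^3 + 260*w^2 - 336*w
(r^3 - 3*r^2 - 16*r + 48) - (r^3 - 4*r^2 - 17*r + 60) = r^2 + r - 12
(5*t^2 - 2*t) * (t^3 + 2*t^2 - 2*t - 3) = 5*t^5 + 8*t^4 - 14*t^3 - 11*t^2 + 6*t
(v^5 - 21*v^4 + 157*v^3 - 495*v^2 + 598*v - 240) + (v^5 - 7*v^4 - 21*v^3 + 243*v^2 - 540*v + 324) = 2*v^5 - 28*v^4 + 136*v^3 - 252*v^2 + 58*v + 84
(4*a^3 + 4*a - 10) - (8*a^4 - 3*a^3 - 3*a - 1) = -8*a^4 + 7*a^3 + 7*a - 9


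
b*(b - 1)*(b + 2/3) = b^3 - b^2/3 - 2*b/3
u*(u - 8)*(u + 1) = u^3 - 7*u^2 - 8*u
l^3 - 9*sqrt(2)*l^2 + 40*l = l*(l - 5*sqrt(2))*(l - 4*sqrt(2))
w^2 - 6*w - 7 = (w - 7)*(w + 1)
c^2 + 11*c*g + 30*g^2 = (c + 5*g)*(c + 6*g)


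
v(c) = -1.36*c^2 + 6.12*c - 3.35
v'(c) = 6.12 - 2.72*c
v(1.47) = 2.71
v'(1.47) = 2.12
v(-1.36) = -14.19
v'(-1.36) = 9.82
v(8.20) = -44.61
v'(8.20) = -16.18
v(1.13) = 1.83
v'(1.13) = 3.05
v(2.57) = 3.40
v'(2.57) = -0.87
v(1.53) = 2.83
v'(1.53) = 1.96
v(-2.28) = -24.37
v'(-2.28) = 12.32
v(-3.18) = -36.56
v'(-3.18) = 14.77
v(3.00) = 2.77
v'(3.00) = -2.04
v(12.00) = -125.75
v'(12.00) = -26.52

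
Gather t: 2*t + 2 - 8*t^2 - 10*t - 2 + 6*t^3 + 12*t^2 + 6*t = 6*t^3 + 4*t^2 - 2*t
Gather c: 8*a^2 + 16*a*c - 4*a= 8*a^2 + 16*a*c - 4*a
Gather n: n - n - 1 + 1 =0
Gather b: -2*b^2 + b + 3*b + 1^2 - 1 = -2*b^2 + 4*b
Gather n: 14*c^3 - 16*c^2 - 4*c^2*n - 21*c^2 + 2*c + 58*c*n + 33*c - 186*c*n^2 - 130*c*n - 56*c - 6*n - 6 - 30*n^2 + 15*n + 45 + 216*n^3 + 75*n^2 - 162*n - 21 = 14*c^3 - 37*c^2 - 21*c + 216*n^3 + n^2*(45 - 186*c) + n*(-4*c^2 - 72*c - 153) + 18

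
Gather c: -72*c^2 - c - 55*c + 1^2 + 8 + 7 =-72*c^2 - 56*c + 16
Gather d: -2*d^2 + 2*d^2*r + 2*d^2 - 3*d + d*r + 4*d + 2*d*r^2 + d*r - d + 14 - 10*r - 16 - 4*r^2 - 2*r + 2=2*d^2*r + d*(2*r^2 + 2*r) - 4*r^2 - 12*r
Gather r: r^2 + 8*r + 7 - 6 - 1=r^2 + 8*r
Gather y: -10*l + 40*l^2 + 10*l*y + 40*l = 40*l^2 + 10*l*y + 30*l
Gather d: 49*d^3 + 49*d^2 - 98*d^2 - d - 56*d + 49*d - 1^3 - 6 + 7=49*d^3 - 49*d^2 - 8*d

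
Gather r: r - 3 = r - 3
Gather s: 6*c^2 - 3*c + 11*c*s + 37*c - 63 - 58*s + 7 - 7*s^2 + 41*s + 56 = 6*c^2 + 34*c - 7*s^2 + s*(11*c - 17)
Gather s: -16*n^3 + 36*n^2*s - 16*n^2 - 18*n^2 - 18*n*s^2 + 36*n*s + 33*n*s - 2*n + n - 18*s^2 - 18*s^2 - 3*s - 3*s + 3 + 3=-16*n^3 - 34*n^2 - n + s^2*(-18*n - 36) + s*(36*n^2 + 69*n - 6) + 6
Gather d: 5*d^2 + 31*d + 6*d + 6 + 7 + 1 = 5*d^2 + 37*d + 14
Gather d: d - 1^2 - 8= d - 9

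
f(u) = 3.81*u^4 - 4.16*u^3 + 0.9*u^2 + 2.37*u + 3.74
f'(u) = 15.24*u^3 - 12.48*u^2 + 1.8*u + 2.37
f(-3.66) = 894.75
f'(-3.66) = -918.58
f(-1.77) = 62.83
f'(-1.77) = -124.42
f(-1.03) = 11.09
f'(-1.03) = -29.38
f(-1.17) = 16.00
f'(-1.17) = -41.23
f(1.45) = 13.23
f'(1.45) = 25.20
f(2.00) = 39.76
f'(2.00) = 77.97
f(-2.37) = 178.76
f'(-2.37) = -274.87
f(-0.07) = 3.58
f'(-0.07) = 2.18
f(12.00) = 71977.46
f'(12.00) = 24561.57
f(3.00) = 215.24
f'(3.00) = 306.93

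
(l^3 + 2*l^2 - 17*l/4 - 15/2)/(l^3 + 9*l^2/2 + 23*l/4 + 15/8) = 2*(l - 2)/(2*l + 1)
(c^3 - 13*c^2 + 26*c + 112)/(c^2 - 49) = (c^2 - 6*c - 16)/(c + 7)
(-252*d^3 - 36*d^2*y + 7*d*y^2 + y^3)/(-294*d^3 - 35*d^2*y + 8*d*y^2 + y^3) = (6*d + y)/(7*d + y)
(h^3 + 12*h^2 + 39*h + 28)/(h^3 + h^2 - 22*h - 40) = (h^2 + 8*h + 7)/(h^2 - 3*h - 10)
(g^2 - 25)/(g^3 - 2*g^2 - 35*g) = (g - 5)/(g*(g - 7))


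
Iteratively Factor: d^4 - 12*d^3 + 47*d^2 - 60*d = (d)*(d^3 - 12*d^2 + 47*d - 60) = d*(d - 5)*(d^2 - 7*d + 12) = d*(d - 5)*(d - 3)*(d - 4)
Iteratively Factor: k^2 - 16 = (k - 4)*(k + 4)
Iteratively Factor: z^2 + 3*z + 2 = (z + 1)*(z + 2)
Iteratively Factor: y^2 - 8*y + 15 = (y - 5)*(y - 3)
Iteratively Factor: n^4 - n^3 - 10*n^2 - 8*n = (n)*(n^3 - n^2 - 10*n - 8) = n*(n + 2)*(n^2 - 3*n - 4) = n*(n + 1)*(n + 2)*(n - 4)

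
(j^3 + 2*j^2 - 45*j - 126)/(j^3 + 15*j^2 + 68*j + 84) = (j^2 - 4*j - 21)/(j^2 + 9*j + 14)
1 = 1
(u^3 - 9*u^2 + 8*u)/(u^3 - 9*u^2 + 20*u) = (u^2 - 9*u + 8)/(u^2 - 9*u + 20)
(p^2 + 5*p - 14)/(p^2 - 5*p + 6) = (p + 7)/(p - 3)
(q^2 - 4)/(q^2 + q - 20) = (q^2 - 4)/(q^2 + q - 20)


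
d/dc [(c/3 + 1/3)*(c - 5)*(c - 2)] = c^2 - 4*c + 1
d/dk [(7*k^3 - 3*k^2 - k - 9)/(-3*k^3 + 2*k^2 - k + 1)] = 5*(k^4 - 4*k^3 - 11*k^2 + 6*k - 2)/(9*k^6 - 12*k^5 + 10*k^4 - 10*k^3 + 5*k^2 - 2*k + 1)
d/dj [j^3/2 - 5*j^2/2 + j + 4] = 3*j^2/2 - 5*j + 1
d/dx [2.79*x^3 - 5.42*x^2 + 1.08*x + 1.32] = 8.37*x^2 - 10.84*x + 1.08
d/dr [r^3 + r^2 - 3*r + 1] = 3*r^2 + 2*r - 3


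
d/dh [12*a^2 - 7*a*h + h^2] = -7*a + 2*h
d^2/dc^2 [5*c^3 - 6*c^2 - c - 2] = 30*c - 12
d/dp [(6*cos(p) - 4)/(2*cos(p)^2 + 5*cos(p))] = 4*(3*sin(p) - 5*sin(p)/cos(p)^2 - 4*tan(p))/(2*cos(p) + 5)^2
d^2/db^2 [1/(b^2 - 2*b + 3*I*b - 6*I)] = 2*(-b^2 + 2*b - 3*I*b + (2*b - 2 + 3*I)^2 + 6*I)/(b^2 - 2*b + 3*I*b - 6*I)^3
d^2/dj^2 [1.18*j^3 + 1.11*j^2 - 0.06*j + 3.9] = 7.08*j + 2.22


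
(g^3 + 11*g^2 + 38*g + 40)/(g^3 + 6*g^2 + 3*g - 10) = (g + 4)/(g - 1)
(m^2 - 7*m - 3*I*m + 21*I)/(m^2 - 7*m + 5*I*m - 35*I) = (m - 3*I)/(m + 5*I)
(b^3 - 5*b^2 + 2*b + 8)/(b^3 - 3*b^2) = (b^3 - 5*b^2 + 2*b + 8)/(b^2*(b - 3))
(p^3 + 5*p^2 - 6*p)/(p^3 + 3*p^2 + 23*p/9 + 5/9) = 9*p*(p^2 + 5*p - 6)/(9*p^3 + 27*p^2 + 23*p + 5)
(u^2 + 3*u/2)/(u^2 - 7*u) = (u + 3/2)/(u - 7)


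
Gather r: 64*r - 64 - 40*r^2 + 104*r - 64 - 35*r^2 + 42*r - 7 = -75*r^2 + 210*r - 135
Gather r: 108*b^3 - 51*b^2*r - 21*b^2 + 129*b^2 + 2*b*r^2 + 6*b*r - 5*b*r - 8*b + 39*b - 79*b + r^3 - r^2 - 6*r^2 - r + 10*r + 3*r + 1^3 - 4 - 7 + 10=108*b^3 + 108*b^2 - 48*b + r^3 + r^2*(2*b - 7) + r*(-51*b^2 + b + 12)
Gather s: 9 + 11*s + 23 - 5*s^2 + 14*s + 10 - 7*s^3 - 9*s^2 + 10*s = -7*s^3 - 14*s^2 + 35*s + 42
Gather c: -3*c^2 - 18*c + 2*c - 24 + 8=-3*c^2 - 16*c - 16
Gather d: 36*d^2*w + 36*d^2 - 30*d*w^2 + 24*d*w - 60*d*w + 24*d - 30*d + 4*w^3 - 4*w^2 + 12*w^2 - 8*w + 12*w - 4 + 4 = d^2*(36*w + 36) + d*(-30*w^2 - 36*w - 6) + 4*w^3 + 8*w^2 + 4*w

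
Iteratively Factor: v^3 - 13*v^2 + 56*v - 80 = (v - 4)*(v^2 - 9*v + 20) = (v - 4)^2*(v - 5)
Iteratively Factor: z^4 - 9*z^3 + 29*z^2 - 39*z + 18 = (z - 3)*(z^3 - 6*z^2 + 11*z - 6) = (z - 3)*(z - 1)*(z^2 - 5*z + 6) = (z - 3)^2*(z - 1)*(z - 2)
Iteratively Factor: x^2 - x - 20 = (x + 4)*(x - 5)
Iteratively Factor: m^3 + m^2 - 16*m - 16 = (m + 4)*(m^2 - 3*m - 4) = (m - 4)*(m + 4)*(m + 1)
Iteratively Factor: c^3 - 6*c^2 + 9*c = (c - 3)*(c^2 - 3*c) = (c - 3)^2*(c)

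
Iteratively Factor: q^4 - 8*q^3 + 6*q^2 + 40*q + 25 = (q - 5)*(q^3 - 3*q^2 - 9*q - 5) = (q - 5)*(q + 1)*(q^2 - 4*q - 5) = (q - 5)*(q + 1)^2*(q - 5)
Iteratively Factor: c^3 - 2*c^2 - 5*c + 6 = (c + 2)*(c^2 - 4*c + 3) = (c - 3)*(c + 2)*(c - 1)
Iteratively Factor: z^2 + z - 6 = (z - 2)*(z + 3)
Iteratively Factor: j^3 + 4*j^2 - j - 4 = (j - 1)*(j^2 + 5*j + 4) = (j - 1)*(j + 4)*(j + 1)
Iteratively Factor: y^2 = (y)*(y)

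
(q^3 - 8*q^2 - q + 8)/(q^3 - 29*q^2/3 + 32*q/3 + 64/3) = 3*(q - 1)/(3*q - 8)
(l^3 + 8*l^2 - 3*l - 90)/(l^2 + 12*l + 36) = (l^2 + 2*l - 15)/(l + 6)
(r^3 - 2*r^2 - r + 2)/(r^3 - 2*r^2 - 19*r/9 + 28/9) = 9*(r^2 - r - 2)/(9*r^2 - 9*r - 28)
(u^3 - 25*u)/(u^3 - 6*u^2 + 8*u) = (u^2 - 25)/(u^2 - 6*u + 8)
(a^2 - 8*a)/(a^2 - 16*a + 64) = a/(a - 8)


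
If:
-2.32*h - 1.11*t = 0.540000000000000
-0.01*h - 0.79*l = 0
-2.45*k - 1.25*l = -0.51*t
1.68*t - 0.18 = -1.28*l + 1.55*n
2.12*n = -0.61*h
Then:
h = -0.32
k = 0.04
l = 0.00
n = 0.09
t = 0.19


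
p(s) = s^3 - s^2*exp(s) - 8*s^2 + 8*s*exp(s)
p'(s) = -s^2*exp(s) + 3*s^2 + 6*s*exp(s) - 16*s + 8*exp(s)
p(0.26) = 2.09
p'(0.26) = 8.35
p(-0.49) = -4.59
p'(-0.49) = 11.51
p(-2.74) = -82.53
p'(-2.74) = 65.33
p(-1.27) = -18.26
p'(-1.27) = 24.81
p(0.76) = 7.58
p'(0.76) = 15.19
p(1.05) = 13.19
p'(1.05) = 24.22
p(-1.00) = -12.31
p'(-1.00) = 19.37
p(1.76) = 44.51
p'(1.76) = 71.01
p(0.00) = 0.00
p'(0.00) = 8.00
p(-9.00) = -1377.02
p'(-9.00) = 386.98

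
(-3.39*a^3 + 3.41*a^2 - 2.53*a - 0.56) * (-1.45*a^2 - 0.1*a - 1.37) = 4.9155*a^5 - 4.6055*a^4 + 7.9718*a^3 - 3.6067*a^2 + 3.5221*a + 0.7672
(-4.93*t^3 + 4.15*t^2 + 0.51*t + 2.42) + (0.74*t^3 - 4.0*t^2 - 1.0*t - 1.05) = -4.19*t^3 + 0.15*t^2 - 0.49*t + 1.37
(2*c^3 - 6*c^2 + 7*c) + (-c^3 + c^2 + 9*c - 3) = c^3 - 5*c^2 + 16*c - 3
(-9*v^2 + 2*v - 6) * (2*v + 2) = -18*v^3 - 14*v^2 - 8*v - 12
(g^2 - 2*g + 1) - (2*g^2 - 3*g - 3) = -g^2 + g + 4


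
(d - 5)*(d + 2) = d^2 - 3*d - 10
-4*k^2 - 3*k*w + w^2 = (-4*k + w)*(k + w)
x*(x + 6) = x^2 + 6*x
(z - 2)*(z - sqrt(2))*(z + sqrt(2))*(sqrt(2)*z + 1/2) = sqrt(2)*z^4 - 2*sqrt(2)*z^3 + z^3/2 - 2*sqrt(2)*z^2 - z^2 - z + 4*sqrt(2)*z + 2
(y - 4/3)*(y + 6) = y^2 + 14*y/3 - 8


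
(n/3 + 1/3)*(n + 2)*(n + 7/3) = n^3/3 + 16*n^2/9 + 3*n + 14/9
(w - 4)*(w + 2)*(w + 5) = w^3 + 3*w^2 - 18*w - 40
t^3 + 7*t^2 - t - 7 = (t - 1)*(t + 1)*(t + 7)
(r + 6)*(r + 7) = r^2 + 13*r + 42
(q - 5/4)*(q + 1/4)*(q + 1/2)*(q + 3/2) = q^4 + q^3 - 25*q^2/16 - 11*q/8 - 15/64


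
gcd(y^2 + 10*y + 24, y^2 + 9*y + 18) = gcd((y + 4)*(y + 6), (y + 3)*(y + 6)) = y + 6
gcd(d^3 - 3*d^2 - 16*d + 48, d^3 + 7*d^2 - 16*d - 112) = d^2 - 16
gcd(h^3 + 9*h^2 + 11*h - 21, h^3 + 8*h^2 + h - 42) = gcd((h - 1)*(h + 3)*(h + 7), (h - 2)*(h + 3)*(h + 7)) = h^2 + 10*h + 21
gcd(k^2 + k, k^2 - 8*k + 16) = 1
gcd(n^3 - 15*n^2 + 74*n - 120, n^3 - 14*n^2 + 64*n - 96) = n^2 - 10*n + 24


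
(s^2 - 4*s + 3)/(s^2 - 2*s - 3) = (s - 1)/(s + 1)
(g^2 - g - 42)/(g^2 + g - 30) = (g - 7)/(g - 5)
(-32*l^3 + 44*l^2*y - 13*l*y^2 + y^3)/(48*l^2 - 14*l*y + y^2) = (4*l^2 - 5*l*y + y^2)/(-6*l + y)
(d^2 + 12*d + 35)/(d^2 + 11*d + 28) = (d + 5)/(d + 4)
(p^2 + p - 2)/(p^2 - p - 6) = (p - 1)/(p - 3)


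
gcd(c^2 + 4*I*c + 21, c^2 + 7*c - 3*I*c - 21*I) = c - 3*I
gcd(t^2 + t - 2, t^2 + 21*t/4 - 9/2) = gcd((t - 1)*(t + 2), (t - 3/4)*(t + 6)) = 1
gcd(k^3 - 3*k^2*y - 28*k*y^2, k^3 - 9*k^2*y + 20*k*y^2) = k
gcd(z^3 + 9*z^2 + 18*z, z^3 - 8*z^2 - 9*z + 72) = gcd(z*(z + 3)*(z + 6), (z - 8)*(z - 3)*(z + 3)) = z + 3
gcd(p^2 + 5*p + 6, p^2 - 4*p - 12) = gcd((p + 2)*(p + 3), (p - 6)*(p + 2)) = p + 2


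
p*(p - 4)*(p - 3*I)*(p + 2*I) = p^4 - 4*p^3 - I*p^3 + 6*p^2 + 4*I*p^2 - 24*p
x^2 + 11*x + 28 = (x + 4)*(x + 7)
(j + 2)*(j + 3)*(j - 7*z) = j^3 - 7*j^2*z + 5*j^2 - 35*j*z + 6*j - 42*z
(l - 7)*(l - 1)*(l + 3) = l^3 - 5*l^2 - 17*l + 21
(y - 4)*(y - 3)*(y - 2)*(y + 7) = y^4 - 2*y^3 - 37*y^2 + 158*y - 168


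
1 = 1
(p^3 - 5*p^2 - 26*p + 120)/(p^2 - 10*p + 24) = p + 5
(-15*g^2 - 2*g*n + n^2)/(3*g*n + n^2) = (-5*g + n)/n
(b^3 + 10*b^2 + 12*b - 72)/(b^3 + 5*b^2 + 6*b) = (b^3 + 10*b^2 + 12*b - 72)/(b*(b^2 + 5*b + 6))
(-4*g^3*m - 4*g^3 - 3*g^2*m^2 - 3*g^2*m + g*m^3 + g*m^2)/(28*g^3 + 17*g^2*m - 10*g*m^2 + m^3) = g*(-m - 1)/(7*g - m)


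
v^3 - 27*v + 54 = (v - 3)^2*(v + 6)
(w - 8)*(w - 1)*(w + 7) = w^3 - 2*w^2 - 55*w + 56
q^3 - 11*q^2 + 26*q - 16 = (q - 8)*(q - 2)*(q - 1)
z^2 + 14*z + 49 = (z + 7)^2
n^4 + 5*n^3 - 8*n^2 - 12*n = n*(n - 2)*(n + 1)*(n + 6)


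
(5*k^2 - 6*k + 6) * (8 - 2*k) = -10*k^3 + 52*k^2 - 60*k + 48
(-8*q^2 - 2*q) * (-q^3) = 8*q^5 + 2*q^4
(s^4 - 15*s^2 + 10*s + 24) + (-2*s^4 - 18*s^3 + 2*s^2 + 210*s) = -s^4 - 18*s^3 - 13*s^2 + 220*s + 24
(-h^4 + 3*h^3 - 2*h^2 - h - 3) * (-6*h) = 6*h^5 - 18*h^4 + 12*h^3 + 6*h^2 + 18*h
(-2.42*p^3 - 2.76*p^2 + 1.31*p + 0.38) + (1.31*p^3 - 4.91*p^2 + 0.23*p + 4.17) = -1.11*p^3 - 7.67*p^2 + 1.54*p + 4.55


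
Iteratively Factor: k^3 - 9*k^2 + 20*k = (k - 5)*(k^2 - 4*k) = (k - 5)*(k - 4)*(k)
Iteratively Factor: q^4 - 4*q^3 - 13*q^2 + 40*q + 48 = (q + 1)*(q^3 - 5*q^2 - 8*q + 48) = (q - 4)*(q + 1)*(q^2 - q - 12) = (q - 4)*(q + 1)*(q + 3)*(q - 4)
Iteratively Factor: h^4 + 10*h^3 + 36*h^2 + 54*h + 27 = (h + 1)*(h^3 + 9*h^2 + 27*h + 27) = (h + 1)*(h + 3)*(h^2 + 6*h + 9) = (h + 1)*(h + 3)^2*(h + 3)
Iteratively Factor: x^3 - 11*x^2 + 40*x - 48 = (x - 3)*(x^2 - 8*x + 16) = (x - 4)*(x - 3)*(x - 4)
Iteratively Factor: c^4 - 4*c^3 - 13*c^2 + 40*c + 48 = (c - 4)*(c^3 - 13*c - 12) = (c - 4)^2*(c^2 + 4*c + 3) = (c - 4)^2*(c + 3)*(c + 1)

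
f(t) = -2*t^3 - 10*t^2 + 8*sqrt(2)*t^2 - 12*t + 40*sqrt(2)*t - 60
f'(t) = -6*t^2 - 20*t + 16*sqrt(2)*t - 12 + 40*sqrt(2)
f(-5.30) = 38.44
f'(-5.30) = -137.90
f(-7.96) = 677.19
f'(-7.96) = -356.52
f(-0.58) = -85.02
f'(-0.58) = 41.03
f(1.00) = -16.12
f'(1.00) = 41.20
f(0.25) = -48.81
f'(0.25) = 44.85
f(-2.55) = -131.94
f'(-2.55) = -1.15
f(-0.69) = -89.47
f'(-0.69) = 39.90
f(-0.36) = -75.78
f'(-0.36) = 42.85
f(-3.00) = -127.88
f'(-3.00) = -17.31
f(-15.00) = 6317.06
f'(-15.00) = -1344.84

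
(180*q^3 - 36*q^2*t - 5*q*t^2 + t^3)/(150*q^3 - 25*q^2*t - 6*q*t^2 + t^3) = (6*q + t)/(5*q + t)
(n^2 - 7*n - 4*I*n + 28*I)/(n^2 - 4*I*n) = (n - 7)/n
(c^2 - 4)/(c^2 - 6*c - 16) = (c - 2)/(c - 8)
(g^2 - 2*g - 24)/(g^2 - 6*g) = (g + 4)/g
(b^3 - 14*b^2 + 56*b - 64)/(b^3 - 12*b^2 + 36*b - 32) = (b - 4)/(b - 2)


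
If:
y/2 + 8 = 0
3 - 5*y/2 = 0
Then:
No Solution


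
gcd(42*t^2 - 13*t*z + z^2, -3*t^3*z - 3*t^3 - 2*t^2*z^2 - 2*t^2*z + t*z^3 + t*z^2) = 1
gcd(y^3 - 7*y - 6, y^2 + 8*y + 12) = y + 2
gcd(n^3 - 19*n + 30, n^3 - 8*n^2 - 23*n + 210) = n + 5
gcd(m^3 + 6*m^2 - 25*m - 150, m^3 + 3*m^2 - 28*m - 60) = m^2 + m - 30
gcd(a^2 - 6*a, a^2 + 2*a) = a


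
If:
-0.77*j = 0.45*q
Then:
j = -0.584415584415584*q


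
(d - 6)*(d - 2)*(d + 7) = d^3 - d^2 - 44*d + 84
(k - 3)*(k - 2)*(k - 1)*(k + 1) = k^4 - 5*k^3 + 5*k^2 + 5*k - 6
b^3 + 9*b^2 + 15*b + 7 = (b + 1)^2*(b + 7)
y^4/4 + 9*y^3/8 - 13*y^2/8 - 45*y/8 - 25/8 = (y/4 + 1/4)*(y - 5/2)*(y + 1)*(y + 5)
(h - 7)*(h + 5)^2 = h^3 + 3*h^2 - 45*h - 175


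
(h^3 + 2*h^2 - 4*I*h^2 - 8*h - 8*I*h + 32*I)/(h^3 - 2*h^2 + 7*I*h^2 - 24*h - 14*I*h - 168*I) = (h^2 + h*(-2 - 4*I) + 8*I)/(h^2 + h*(-6 + 7*I) - 42*I)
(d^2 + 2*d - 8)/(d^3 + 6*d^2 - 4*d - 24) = (d + 4)/(d^2 + 8*d + 12)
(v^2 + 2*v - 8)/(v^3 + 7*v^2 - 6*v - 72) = (v - 2)/(v^2 + 3*v - 18)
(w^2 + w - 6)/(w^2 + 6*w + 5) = (w^2 + w - 6)/(w^2 + 6*w + 5)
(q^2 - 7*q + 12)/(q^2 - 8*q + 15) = (q - 4)/(q - 5)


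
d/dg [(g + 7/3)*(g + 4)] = 2*g + 19/3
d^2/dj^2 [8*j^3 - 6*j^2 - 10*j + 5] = 48*j - 12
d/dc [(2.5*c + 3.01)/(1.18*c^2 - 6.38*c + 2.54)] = (-2.95*c^2 - 7.1036*c + 25.5538)/(1.3924*c^4 - 15.0568*c^3 + 46.6988*c^2 - 32.4104*c + 6.4516)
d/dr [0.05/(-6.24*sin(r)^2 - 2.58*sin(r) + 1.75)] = (0.624*sin(r) + 0.129)*cos(r)/(6.24*sin(r)^2 + 2.58*sin(r) - 1.75)^2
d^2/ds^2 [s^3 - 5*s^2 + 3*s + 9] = 6*s - 10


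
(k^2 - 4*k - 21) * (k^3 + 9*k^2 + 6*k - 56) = k^5 + 5*k^4 - 51*k^3 - 269*k^2 + 98*k + 1176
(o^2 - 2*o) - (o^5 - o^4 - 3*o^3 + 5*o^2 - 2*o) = -o^5 + o^4 + 3*o^3 - 4*o^2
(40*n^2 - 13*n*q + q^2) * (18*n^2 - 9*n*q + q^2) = 720*n^4 - 594*n^3*q + 175*n^2*q^2 - 22*n*q^3 + q^4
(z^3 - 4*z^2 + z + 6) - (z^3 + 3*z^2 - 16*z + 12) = -7*z^2 + 17*z - 6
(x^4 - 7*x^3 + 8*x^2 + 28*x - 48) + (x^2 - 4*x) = x^4 - 7*x^3 + 9*x^2 + 24*x - 48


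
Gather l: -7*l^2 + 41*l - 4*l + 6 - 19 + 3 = -7*l^2 + 37*l - 10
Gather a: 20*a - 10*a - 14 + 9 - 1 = 10*a - 6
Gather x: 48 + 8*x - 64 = 8*x - 16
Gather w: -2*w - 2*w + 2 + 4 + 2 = 8 - 4*w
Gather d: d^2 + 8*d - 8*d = d^2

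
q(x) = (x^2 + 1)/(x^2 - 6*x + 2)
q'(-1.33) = -0.05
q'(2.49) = -0.58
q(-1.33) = 0.24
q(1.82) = -0.77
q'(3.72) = -1.66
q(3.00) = -1.43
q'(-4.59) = -0.05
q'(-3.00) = -0.06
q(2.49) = -1.07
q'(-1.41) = -0.06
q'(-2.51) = -0.07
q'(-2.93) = -0.06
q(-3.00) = 0.34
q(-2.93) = 0.34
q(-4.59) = 0.44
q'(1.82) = -0.33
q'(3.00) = -0.86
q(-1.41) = 0.24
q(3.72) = -2.29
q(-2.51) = 0.31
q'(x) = 2*x/(x^2 - 6*x + 2) + (6 - 2*x)*(x^2 + 1)/(x^2 - 6*x + 2)^2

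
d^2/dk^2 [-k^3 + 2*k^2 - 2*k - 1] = 4 - 6*k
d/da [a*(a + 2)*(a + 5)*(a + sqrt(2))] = 4*a^3 + 3*sqrt(2)*a^2 + 21*a^2 + 14*sqrt(2)*a + 20*a + 10*sqrt(2)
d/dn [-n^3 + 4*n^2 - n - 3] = -3*n^2 + 8*n - 1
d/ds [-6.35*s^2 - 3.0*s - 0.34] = -12.7*s - 3.0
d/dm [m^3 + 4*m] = 3*m^2 + 4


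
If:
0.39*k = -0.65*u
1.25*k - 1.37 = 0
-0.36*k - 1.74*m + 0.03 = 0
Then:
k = 1.10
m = -0.21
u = -0.66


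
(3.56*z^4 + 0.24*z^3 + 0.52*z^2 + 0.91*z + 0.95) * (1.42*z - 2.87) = 5.0552*z^5 - 9.8764*z^4 + 0.0496*z^3 - 0.2002*z^2 - 1.2627*z - 2.7265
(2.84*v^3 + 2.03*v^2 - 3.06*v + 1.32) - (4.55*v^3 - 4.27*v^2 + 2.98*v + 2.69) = -1.71*v^3 + 6.3*v^2 - 6.04*v - 1.37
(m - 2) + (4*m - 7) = 5*m - 9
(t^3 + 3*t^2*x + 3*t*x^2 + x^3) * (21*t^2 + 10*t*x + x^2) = 21*t^5 + 73*t^4*x + 94*t^3*x^2 + 54*t^2*x^3 + 13*t*x^4 + x^5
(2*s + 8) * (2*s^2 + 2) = 4*s^3 + 16*s^2 + 4*s + 16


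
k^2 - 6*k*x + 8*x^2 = (k - 4*x)*(k - 2*x)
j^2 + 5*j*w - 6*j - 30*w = (j - 6)*(j + 5*w)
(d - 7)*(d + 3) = d^2 - 4*d - 21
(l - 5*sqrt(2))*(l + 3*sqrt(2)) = l^2 - 2*sqrt(2)*l - 30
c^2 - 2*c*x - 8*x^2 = (c - 4*x)*(c + 2*x)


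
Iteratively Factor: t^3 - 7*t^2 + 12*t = (t)*(t^2 - 7*t + 12) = t*(t - 3)*(t - 4)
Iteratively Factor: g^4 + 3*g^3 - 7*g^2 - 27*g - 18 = (g + 2)*(g^3 + g^2 - 9*g - 9) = (g + 2)*(g + 3)*(g^2 - 2*g - 3) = (g + 1)*(g + 2)*(g + 3)*(g - 3)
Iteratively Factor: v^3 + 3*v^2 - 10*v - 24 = (v + 4)*(v^2 - v - 6) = (v + 2)*(v + 4)*(v - 3)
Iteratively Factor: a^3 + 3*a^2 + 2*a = (a + 1)*(a^2 + 2*a) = (a + 1)*(a + 2)*(a)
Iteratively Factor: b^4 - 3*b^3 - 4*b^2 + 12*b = (b + 2)*(b^3 - 5*b^2 + 6*b) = (b - 3)*(b + 2)*(b^2 - 2*b) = (b - 3)*(b - 2)*(b + 2)*(b)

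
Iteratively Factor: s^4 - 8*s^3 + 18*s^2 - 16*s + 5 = (s - 1)*(s^3 - 7*s^2 + 11*s - 5) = (s - 1)^2*(s^2 - 6*s + 5) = (s - 1)^3*(s - 5)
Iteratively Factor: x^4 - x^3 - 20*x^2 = (x + 4)*(x^3 - 5*x^2) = x*(x + 4)*(x^2 - 5*x) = x^2*(x + 4)*(x - 5)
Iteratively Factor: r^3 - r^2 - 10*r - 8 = (r + 2)*(r^2 - 3*r - 4) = (r - 4)*(r + 2)*(r + 1)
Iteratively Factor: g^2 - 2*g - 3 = (g + 1)*(g - 3)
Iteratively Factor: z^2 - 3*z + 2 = (z - 2)*(z - 1)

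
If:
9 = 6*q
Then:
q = 3/2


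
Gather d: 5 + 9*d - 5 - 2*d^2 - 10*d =-2*d^2 - d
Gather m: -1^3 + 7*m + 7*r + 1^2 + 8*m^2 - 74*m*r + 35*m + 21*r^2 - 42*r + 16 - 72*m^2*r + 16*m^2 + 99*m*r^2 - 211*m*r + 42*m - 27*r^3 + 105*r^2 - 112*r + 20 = m^2*(24 - 72*r) + m*(99*r^2 - 285*r + 84) - 27*r^3 + 126*r^2 - 147*r + 36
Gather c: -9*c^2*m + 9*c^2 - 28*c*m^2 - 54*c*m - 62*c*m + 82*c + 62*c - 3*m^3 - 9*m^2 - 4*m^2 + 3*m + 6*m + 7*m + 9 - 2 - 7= c^2*(9 - 9*m) + c*(-28*m^2 - 116*m + 144) - 3*m^3 - 13*m^2 + 16*m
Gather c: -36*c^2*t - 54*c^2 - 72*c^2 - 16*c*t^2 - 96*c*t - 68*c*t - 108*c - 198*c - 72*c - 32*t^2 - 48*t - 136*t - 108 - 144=c^2*(-36*t - 126) + c*(-16*t^2 - 164*t - 378) - 32*t^2 - 184*t - 252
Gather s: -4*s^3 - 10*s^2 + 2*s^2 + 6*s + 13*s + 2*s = -4*s^3 - 8*s^2 + 21*s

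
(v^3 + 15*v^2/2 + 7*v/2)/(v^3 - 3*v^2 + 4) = v*(2*v^2 + 15*v + 7)/(2*(v^3 - 3*v^2 + 4))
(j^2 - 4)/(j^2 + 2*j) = (j - 2)/j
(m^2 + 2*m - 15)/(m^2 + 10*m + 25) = (m - 3)/(m + 5)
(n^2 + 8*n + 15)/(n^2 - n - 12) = (n + 5)/(n - 4)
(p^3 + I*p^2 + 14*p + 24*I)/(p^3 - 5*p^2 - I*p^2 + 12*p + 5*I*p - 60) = (p + 2*I)/(p - 5)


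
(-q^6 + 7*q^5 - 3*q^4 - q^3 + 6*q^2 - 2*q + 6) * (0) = 0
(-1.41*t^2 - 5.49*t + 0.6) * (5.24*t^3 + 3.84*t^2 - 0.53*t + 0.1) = -7.3884*t^5 - 34.182*t^4 - 17.1903*t^3 + 5.0727*t^2 - 0.867*t + 0.06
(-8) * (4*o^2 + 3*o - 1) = -32*o^2 - 24*o + 8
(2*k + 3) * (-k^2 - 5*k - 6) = -2*k^3 - 13*k^2 - 27*k - 18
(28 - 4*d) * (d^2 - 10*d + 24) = -4*d^3 + 68*d^2 - 376*d + 672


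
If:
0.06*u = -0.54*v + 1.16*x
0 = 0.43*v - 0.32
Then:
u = 19.3333333333333*x - 6.69767441860465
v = 0.74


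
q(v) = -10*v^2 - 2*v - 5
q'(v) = -20*v - 2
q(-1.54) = -25.64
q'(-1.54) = 28.80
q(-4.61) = -208.30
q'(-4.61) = 90.20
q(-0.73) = -8.87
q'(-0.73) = 12.60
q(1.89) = -44.50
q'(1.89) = -39.80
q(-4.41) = -190.66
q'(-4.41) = 86.20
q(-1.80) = -33.80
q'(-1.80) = 34.00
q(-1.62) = -28.00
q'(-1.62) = 30.40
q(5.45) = -312.92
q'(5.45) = -111.00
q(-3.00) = -89.00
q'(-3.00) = 58.00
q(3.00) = -101.00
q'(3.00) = -62.00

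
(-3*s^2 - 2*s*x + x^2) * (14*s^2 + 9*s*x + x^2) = -42*s^4 - 55*s^3*x - 7*s^2*x^2 + 7*s*x^3 + x^4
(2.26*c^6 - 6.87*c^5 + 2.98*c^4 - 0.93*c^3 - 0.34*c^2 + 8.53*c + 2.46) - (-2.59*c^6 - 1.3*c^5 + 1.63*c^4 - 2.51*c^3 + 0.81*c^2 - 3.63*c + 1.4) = 4.85*c^6 - 5.57*c^5 + 1.35*c^4 + 1.58*c^3 - 1.15*c^2 + 12.16*c + 1.06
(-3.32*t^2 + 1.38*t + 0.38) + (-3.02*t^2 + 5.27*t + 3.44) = -6.34*t^2 + 6.65*t + 3.82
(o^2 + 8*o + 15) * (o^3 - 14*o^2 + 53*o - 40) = o^5 - 6*o^4 - 44*o^3 + 174*o^2 + 475*o - 600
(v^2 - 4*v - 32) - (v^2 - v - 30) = -3*v - 2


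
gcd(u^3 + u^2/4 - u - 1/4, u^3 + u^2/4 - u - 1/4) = u^3 + u^2/4 - u - 1/4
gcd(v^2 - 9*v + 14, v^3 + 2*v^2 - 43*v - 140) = v - 7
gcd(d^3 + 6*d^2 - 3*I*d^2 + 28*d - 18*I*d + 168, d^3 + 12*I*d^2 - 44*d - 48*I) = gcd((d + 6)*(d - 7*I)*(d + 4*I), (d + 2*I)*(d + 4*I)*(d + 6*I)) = d + 4*I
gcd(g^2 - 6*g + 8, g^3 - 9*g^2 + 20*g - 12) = g - 2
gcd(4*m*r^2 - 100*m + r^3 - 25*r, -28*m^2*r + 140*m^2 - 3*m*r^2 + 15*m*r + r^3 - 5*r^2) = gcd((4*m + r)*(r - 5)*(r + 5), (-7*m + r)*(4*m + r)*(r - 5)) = 4*m*r - 20*m + r^2 - 5*r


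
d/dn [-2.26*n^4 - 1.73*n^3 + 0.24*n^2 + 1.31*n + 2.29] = -9.04*n^3 - 5.19*n^2 + 0.48*n + 1.31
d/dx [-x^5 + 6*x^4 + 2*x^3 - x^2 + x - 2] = -5*x^4 + 24*x^3 + 6*x^2 - 2*x + 1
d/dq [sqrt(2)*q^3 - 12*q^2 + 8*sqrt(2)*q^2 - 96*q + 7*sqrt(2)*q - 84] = 3*sqrt(2)*q^2 - 24*q + 16*sqrt(2)*q - 96 + 7*sqrt(2)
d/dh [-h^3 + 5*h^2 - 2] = h*(10 - 3*h)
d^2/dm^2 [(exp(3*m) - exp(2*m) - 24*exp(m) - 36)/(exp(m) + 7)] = 4*(exp(4*m) + 19*exp(3*m) + 105*exp(2*m) - 16*exp(m) - 231)*exp(m)/(exp(3*m) + 21*exp(2*m) + 147*exp(m) + 343)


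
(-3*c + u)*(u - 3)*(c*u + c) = -3*c^2*u^2 + 6*c^2*u + 9*c^2 + c*u^3 - 2*c*u^2 - 3*c*u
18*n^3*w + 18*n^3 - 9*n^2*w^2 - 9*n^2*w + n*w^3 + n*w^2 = (-6*n + w)*(-3*n + w)*(n*w + n)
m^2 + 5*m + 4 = (m + 1)*(m + 4)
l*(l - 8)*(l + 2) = l^3 - 6*l^2 - 16*l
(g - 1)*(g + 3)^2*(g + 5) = g^4 + 10*g^3 + 28*g^2 + 6*g - 45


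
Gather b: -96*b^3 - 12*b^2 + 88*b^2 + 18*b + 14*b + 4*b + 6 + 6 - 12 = -96*b^3 + 76*b^2 + 36*b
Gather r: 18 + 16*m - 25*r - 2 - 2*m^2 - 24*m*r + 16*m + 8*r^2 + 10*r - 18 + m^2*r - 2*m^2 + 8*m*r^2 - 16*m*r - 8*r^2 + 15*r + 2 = -4*m^2 + 8*m*r^2 + 32*m + r*(m^2 - 40*m)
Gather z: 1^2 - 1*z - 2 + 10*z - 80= 9*z - 81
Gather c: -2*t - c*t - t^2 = -c*t - t^2 - 2*t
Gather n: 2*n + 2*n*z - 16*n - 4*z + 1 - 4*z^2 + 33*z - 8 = n*(2*z - 14) - 4*z^2 + 29*z - 7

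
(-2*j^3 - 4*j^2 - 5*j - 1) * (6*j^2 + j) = -12*j^5 - 26*j^4 - 34*j^3 - 11*j^2 - j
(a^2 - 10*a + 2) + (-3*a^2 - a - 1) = -2*a^2 - 11*a + 1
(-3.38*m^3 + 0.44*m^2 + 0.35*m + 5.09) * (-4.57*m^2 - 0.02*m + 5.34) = 15.4466*m^5 - 1.9432*m^4 - 19.6575*m^3 - 20.9187*m^2 + 1.7672*m + 27.1806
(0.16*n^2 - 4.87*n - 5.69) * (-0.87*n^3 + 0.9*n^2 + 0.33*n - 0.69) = -0.1392*n^5 + 4.3809*n^4 + 0.620100000000001*n^3 - 6.8385*n^2 + 1.4826*n + 3.9261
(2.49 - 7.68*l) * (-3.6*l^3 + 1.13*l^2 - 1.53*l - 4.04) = 27.648*l^4 - 17.6424*l^3 + 14.5641*l^2 + 27.2175*l - 10.0596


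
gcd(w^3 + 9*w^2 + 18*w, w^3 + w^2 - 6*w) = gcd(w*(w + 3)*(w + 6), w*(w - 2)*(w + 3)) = w^2 + 3*w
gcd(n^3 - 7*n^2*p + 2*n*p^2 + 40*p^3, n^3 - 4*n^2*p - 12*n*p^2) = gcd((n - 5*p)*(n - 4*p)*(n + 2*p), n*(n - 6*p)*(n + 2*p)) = n + 2*p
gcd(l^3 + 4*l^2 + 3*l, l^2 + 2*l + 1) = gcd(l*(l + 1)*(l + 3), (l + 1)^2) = l + 1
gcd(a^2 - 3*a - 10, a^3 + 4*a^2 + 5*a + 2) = a + 2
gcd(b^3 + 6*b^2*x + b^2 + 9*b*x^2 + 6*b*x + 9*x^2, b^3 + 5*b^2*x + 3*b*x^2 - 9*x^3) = b^2 + 6*b*x + 9*x^2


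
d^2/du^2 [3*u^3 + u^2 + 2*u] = 18*u + 2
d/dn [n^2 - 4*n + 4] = 2*n - 4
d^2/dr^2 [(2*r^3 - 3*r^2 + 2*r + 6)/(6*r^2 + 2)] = 3*(4*r^3 + 63*r^2 - 4*r - 7)/(27*r^6 + 27*r^4 + 9*r^2 + 1)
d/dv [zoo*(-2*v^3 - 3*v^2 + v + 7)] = zoo*(v^2 + v + 1)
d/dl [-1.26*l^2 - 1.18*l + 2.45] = -2.52*l - 1.18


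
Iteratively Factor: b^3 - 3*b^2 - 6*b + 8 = (b - 1)*(b^2 - 2*b - 8) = (b - 4)*(b - 1)*(b + 2)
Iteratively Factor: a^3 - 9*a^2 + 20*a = (a - 5)*(a^2 - 4*a) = (a - 5)*(a - 4)*(a)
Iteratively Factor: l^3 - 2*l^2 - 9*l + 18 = (l + 3)*(l^2 - 5*l + 6) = (l - 2)*(l + 3)*(l - 3)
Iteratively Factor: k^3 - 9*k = (k + 3)*(k^2 - 3*k) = (k - 3)*(k + 3)*(k)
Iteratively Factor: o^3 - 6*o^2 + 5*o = (o - 5)*(o^2 - o) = o*(o - 5)*(o - 1)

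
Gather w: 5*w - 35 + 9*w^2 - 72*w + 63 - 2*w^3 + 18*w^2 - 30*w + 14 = -2*w^3 + 27*w^2 - 97*w + 42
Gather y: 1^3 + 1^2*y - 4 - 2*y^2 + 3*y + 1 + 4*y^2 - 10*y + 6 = 2*y^2 - 6*y + 4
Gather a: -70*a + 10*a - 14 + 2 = -60*a - 12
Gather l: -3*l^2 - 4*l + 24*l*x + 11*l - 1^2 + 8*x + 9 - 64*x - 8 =-3*l^2 + l*(24*x + 7) - 56*x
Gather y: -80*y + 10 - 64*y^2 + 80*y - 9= 1 - 64*y^2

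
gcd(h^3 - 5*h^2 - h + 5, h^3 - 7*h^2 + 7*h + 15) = h^2 - 4*h - 5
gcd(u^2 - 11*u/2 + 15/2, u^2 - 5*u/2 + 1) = 1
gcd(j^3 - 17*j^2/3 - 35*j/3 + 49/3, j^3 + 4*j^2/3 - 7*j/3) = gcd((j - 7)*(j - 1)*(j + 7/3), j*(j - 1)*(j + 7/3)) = j^2 + 4*j/3 - 7/3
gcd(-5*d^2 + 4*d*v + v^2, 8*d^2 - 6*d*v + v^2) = 1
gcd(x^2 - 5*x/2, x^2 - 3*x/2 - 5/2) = x - 5/2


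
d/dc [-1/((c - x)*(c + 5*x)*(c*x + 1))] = (x*(c - x)*(c + 5*x) + (c - x)*(c*x + 1) + (c + 5*x)*(c*x + 1))/((c - x)^2*(c + 5*x)^2*(c*x + 1)^2)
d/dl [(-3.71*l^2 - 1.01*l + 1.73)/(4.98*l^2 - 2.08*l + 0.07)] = (12.7466*l^2 - 17.7502*l + 3.5277)/(24.8004*l^4 - 20.7168*l^3 + 5.0236*l^2 - 0.2912*l + 0.0049)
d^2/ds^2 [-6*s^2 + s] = -12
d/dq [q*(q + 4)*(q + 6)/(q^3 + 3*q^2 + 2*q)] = (-7*q^2 - 44*q - 52)/(q^4 + 6*q^3 + 13*q^2 + 12*q + 4)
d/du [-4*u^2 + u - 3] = 1 - 8*u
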